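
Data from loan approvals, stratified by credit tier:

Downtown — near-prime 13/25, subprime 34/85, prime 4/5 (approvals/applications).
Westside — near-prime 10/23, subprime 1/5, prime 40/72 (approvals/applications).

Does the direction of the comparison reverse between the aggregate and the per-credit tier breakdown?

Near-prime: Downtown 13/25 = 52.0%, Westside 10/23 = 43.5% → Downtown
Subprime: Downtown 34/85 = 40.0%, Westside 1/5 = 20.0% → Downtown
Prime: Downtown 4/5 = 80.0%, Westside 40/72 = 55.6% → Downtown
Overall: Downtown 51/115 = 44.3%, Westside 51/100 = 51.0% → Westside
Downtown wins each credit group but Westside wins overall — the comparison reverses. Downtown's applications skew toward subprime, which has a lower base rate.

Yes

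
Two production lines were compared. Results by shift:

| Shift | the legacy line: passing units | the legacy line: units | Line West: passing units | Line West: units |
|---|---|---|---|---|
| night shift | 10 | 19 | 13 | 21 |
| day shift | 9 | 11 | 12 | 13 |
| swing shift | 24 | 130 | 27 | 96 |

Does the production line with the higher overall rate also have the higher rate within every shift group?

Yes

Night shift: the legacy line 10/19 = 52.6%, Line West 13/21 = 61.9% → Line West
Day shift: the legacy line 9/11 = 81.8%, Line West 12/13 = 92.3% → Line West
Swing shift: the legacy line 24/130 = 18.5%, Line West 27/96 = 28.1% → Line West
Overall: the legacy line 43/160 = 26.9%, Line West 52/130 = 40.0% → Line West
Line West wins overall and in every shift group — no reversal.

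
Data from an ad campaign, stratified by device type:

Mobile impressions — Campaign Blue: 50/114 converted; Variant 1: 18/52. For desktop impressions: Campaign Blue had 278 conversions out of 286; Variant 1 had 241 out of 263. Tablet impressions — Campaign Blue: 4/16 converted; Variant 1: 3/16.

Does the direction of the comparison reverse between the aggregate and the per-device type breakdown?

No

Mobile: Campaign Blue 50/114 = 43.9%, Variant 1 18/52 = 34.6% → Campaign Blue
Desktop: Campaign Blue 278/286 = 97.2%, Variant 1 241/263 = 91.6% → Campaign Blue
Tablet: Campaign Blue 4/16 = 25.0%, Variant 1 3/16 = 18.8% → Campaign Blue
Overall: Campaign Blue 332/416 = 79.8%, Variant 1 262/331 = 79.2% → Campaign Blue
Campaign Blue wins overall and in every device group — no reversal.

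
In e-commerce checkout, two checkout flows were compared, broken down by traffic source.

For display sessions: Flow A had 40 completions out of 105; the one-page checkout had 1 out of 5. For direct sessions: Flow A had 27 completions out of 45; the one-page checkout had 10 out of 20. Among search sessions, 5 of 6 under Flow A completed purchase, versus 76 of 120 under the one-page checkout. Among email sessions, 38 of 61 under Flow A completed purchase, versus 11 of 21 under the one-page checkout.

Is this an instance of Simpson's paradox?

Display: Flow A 40/105 = 38.1%, the one-page checkout 1/5 = 20.0% → Flow A
Direct: Flow A 27/45 = 60.0%, the one-page checkout 10/20 = 50.0% → Flow A
Search: Flow A 5/6 = 83.3%, the one-page checkout 76/120 = 63.3% → Flow A
Email: Flow A 38/61 = 62.3%, the one-page checkout 11/21 = 52.4% → Flow A
Overall: Flow A 110/217 = 50.7%, the one-page checkout 98/166 = 59.0% → the one-page checkout
Flow A wins each traffic group but the one-page checkout wins overall — the comparison reverses. Flow A's sessions skew toward display, which has a lower base rate.

Yes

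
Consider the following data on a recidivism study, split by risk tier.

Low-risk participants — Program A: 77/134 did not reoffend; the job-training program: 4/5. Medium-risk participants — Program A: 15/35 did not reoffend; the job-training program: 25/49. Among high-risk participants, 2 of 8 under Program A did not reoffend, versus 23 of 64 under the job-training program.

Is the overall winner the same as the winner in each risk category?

Low-risk: Program A 77/134 = 57.5%, the job-training program 4/5 = 80.0% → the job-training program
Medium-risk: Program A 15/35 = 42.9%, the job-training program 25/49 = 51.0% → the job-training program
High-risk: Program A 2/8 = 25.0%, the job-training program 23/64 = 35.9% → the job-training program
Overall: Program A 94/177 = 53.1%, the job-training program 52/118 = 44.1% → Program A
The job-training program wins each risk group but Program A wins overall — the comparison reverses. The job-training program's participants skew toward high-risk, which has a lower base rate.

No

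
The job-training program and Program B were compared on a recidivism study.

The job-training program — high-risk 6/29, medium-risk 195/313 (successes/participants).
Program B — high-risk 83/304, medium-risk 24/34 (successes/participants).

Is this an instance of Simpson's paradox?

Yes

High-risk: the job-training program 6/29 = 20.7%, Program B 83/304 = 27.3% → Program B
Medium-risk: the job-training program 195/313 = 62.3%, Program B 24/34 = 70.6% → Program B
Overall: the job-training program 201/342 = 58.8%, Program B 107/338 = 31.7% → the job-training program
Program B wins each risk group but the job-training program wins overall — the comparison reverses. Program B's participants skew toward high-risk, which has a lower base rate.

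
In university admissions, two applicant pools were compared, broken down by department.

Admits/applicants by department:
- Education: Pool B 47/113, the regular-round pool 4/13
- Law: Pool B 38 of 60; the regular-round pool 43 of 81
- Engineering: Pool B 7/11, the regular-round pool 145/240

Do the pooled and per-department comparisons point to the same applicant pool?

Education: Pool B 47/113 = 41.6%, the regular-round pool 4/13 = 30.8% → Pool B
Law: Pool B 38/60 = 63.3%, the regular-round pool 43/81 = 53.1% → Pool B
Engineering: Pool B 7/11 = 63.6%, the regular-round pool 145/240 = 60.4% → Pool B
Overall: Pool B 92/184 = 50.0%, the regular-round pool 192/334 = 57.5% → the regular-round pool
Pool B wins each department group but the regular-round pool wins overall — the comparison reverses. Pool B's applicants skew toward Education, which has a lower base rate.

No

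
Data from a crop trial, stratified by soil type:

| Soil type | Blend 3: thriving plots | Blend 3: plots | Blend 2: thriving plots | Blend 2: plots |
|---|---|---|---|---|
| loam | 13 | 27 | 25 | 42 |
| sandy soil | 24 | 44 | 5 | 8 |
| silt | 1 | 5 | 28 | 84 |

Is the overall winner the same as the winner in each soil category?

No

Loam: Blend 3 13/27 = 48.1%, Blend 2 25/42 = 59.5% → Blend 2
Sandy soil: Blend 3 24/44 = 54.5%, Blend 2 5/8 = 62.5% → Blend 2
Silt: Blend 3 1/5 = 20.0%, Blend 2 28/84 = 33.3% → Blend 2
Overall: Blend 3 38/76 = 50.0%, Blend 2 58/134 = 43.3% → Blend 3
Blend 2 wins each soil group but Blend 3 wins overall — the comparison reverses. Blend 2's plots skew toward silt, which has a lower base rate.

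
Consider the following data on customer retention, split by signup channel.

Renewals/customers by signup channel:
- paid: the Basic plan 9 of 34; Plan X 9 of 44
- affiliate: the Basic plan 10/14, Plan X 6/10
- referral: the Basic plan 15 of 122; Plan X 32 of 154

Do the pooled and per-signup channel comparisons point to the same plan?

No

Paid: the Basic plan 9/34 = 26.5%, Plan X 9/44 = 20.5% → the Basic plan
Affiliate: the Basic plan 10/14 = 71.4%, Plan X 6/10 = 60.0% → the Basic plan
Referral: the Basic plan 15/122 = 12.3%, Plan X 32/154 = 20.8% → Plan X
Overall: the Basic plan 34/170 = 20.0%, Plan X 47/208 = 22.6% → Plan X
Neither sweeps: the Basic plan wins 2 of 3 groups, Plan X wins 1. Plan X wins overall but not every group — no Simpson reversal.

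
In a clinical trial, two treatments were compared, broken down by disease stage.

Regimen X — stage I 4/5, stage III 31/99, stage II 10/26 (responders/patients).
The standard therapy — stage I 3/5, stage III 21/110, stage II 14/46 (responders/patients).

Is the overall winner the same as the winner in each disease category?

Yes

Stage I: Regimen X 4/5 = 80.0%, the standard therapy 3/5 = 60.0% → Regimen X
Stage III: Regimen X 31/99 = 31.3%, the standard therapy 21/110 = 19.1% → Regimen X
Stage II: Regimen X 10/26 = 38.5%, the standard therapy 14/46 = 30.4% → Regimen X
Overall: Regimen X 45/130 = 34.6%, the standard therapy 38/161 = 23.6% → Regimen X
Regimen X wins overall and in every disease group — no reversal.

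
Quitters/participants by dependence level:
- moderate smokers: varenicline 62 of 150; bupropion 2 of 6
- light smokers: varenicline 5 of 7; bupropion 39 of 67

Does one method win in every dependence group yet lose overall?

Moderate smokers: varenicline 62/150 = 41.3%, bupropion 2/6 = 33.3% → varenicline
Light smokers: varenicline 5/7 = 71.4%, bupropion 39/67 = 58.2% → varenicline
Overall: varenicline 67/157 = 42.7%, bupropion 41/73 = 56.2% → bupropion
Varenicline wins each dependence group but bupropion wins overall — the comparison reverses. Varenicline's participants skew toward moderate smokers, which has a lower base rate.

Yes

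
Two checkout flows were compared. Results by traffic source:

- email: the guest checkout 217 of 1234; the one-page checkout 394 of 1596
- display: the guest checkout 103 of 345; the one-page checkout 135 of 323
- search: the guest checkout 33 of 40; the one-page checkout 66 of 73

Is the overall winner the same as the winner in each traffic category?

Email: the guest checkout 217/1234 = 17.6%, the one-page checkout 394/1596 = 24.7% → the one-page checkout
Display: the guest checkout 103/345 = 29.9%, the one-page checkout 135/323 = 41.8% → the one-page checkout
Search: the guest checkout 33/40 = 82.5%, the one-page checkout 66/73 = 90.4% → the one-page checkout
Overall: the guest checkout 353/1619 = 21.8%, the one-page checkout 595/1992 = 29.9% → the one-page checkout
The one-page checkout wins overall and in every traffic group — no reversal.

Yes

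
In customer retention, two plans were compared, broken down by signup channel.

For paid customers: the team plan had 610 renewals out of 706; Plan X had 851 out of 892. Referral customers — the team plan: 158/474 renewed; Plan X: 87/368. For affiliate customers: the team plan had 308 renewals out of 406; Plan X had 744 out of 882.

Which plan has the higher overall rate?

Plan X

Paid: the team plan 610/706 = 86.4%, Plan X 851/892 = 95.4% → Plan X
Referral: the team plan 158/474 = 33.3%, Plan X 87/368 = 23.6% → the team plan
Affiliate: the team plan 308/406 = 75.9%, Plan X 744/882 = 84.4% → Plan X
Overall: the team plan 1076/1586 = 67.8%, Plan X 1682/2142 = 78.5% → Plan X
(Neither sweeps every signup group, but Plan X has the higher pooled rate.)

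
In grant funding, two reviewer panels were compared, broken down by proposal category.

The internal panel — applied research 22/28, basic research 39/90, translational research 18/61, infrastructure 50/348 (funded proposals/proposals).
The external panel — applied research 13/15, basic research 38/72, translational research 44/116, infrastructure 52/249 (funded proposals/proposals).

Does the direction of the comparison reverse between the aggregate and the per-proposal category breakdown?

Applied research: the internal panel 22/28 = 78.6%, the external panel 13/15 = 86.7% → the external panel
Basic research: the internal panel 39/90 = 43.3%, the external panel 38/72 = 52.8% → the external panel
Translational research: the internal panel 18/61 = 29.5%, the external panel 44/116 = 37.9% → the external panel
Infrastructure: the internal panel 50/348 = 14.4%, the external panel 52/249 = 20.9% → the external panel
Overall: the internal panel 129/527 = 24.5%, the external panel 147/452 = 32.5% → the external panel
The external panel wins overall and in every proposal group — no reversal.

No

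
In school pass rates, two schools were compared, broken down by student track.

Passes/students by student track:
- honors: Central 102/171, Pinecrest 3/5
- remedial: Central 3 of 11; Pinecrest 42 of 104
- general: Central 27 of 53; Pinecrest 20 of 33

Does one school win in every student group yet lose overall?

Honors: Central 102/171 = 59.6%, Pinecrest 3/5 = 60.0% → Pinecrest
Remedial: Central 3/11 = 27.3%, Pinecrest 42/104 = 40.4% → Pinecrest
General: Central 27/53 = 50.9%, Pinecrest 20/33 = 60.6% → Pinecrest
Overall: Central 132/235 = 56.2%, Pinecrest 65/142 = 45.8% → Central
Pinecrest wins each student group but Central wins overall — the comparison reverses. Pinecrest's students skew toward remedial, which has a lower base rate.

Yes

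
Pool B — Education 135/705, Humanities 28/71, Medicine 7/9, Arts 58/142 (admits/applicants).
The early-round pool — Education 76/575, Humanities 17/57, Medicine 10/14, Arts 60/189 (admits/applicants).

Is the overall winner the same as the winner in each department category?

Yes

Education: Pool B 135/705 = 19.1%, the early-round pool 76/575 = 13.2% → Pool B
Humanities: Pool B 28/71 = 39.4%, the early-round pool 17/57 = 29.8% → Pool B
Medicine: Pool B 7/9 = 77.8%, the early-round pool 10/14 = 71.4% → Pool B
Arts: Pool B 58/142 = 40.8%, the early-round pool 60/189 = 31.7% → Pool B
Overall: Pool B 228/927 = 24.6%, the early-round pool 163/835 = 19.5% → Pool B
Pool B wins overall and in every department group — no reversal.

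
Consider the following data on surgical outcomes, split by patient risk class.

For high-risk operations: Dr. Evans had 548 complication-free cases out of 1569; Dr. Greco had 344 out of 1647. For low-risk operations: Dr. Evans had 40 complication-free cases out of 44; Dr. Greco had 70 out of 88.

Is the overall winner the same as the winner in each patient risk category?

High-risk: Dr. Evans 548/1569 = 34.9%, Dr. Greco 344/1647 = 20.9% → Dr. Evans
Low-risk: Dr. Evans 40/44 = 90.9%, Dr. Greco 70/88 = 79.5% → Dr. Evans
Overall: Dr. Evans 588/1613 = 36.5%, Dr. Greco 414/1735 = 23.9% → Dr. Evans
Dr. Evans wins overall and in every patient risk group — no reversal.

Yes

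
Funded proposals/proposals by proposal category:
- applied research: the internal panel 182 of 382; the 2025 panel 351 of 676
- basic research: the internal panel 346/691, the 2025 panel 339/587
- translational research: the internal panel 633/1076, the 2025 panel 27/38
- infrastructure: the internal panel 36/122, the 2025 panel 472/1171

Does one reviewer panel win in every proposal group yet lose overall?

Applied research: the internal panel 182/382 = 47.6%, the 2025 panel 351/676 = 51.9% → the 2025 panel
Basic research: the internal panel 346/691 = 50.1%, the 2025 panel 339/587 = 57.8% → the 2025 panel
Translational research: the internal panel 633/1076 = 58.8%, the 2025 panel 27/38 = 71.1% → the 2025 panel
Infrastructure: the internal panel 36/122 = 29.5%, the 2025 panel 472/1171 = 40.3% → the 2025 panel
Overall: the internal panel 1197/2271 = 52.7%, the 2025 panel 1189/2472 = 48.1% → the internal panel
The 2025 panel wins each proposal group but the internal panel wins overall — the comparison reverses. The 2025 panel's proposals skew toward infrastructure, which has a lower base rate.

Yes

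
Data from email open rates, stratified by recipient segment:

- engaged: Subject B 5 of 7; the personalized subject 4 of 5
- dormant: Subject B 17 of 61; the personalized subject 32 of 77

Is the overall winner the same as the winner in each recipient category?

Yes

Engaged: Subject B 5/7 = 71.4%, the personalized subject 4/5 = 80.0% → the personalized subject
Dormant: Subject B 17/61 = 27.9%, the personalized subject 32/77 = 41.6% → the personalized subject
Overall: Subject B 22/68 = 32.4%, the personalized subject 36/82 = 43.9% → the personalized subject
The personalized subject wins overall and in every recipient group — no reversal.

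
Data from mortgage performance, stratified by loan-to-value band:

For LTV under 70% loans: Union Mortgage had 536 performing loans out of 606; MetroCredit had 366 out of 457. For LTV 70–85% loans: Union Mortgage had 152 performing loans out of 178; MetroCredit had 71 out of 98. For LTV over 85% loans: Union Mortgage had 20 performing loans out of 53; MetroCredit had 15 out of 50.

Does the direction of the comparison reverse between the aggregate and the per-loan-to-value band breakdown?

No

LTV under 70%: Union Mortgage 536/606 = 88.4%, MetroCredit 366/457 = 80.1% → Union Mortgage
LTV 70–85%: Union Mortgage 152/178 = 85.4%, MetroCredit 71/98 = 72.4% → Union Mortgage
LTV over 85%: Union Mortgage 20/53 = 37.7%, MetroCredit 15/50 = 30.0% → Union Mortgage
Overall: Union Mortgage 708/837 = 84.6%, MetroCredit 452/605 = 74.7% → Union Mortgage
Union Mortgage wins overall and in every loan-to-value group — no reversal.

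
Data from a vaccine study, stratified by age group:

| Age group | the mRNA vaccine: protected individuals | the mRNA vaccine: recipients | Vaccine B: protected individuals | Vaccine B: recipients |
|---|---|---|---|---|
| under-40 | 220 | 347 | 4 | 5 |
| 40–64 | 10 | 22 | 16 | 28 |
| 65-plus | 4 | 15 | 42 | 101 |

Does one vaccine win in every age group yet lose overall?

Yes

Under-40: the mRNA vaccine 220/347 = 63.4%, Vaccine B 4/5 = 80.0% → Vaccine B
40–64: the mRNA vaccine 10/22 = 45.5%, Vaccine B 16/28 = 57.1% → Vaccine B
65-plus: the mRNA vaccine 4/15 = 26.7%, Vaccine B 42/101 = 41.6% → Vaccine B
Overall: the mRNA vaccine 234/384 = 60.9%, Vaccine B 62/134 = 46.3% → the mRNA vaccine
Vaccine B wins each age group but the mRNA vaccine wins overall — the comparison reverses. Vaccine B's recipients skew toward 65-plus, which has a lower base rate.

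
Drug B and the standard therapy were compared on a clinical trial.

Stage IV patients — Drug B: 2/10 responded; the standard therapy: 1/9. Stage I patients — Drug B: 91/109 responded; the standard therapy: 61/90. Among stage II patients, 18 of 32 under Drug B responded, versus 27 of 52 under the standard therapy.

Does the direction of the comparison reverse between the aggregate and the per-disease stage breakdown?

No

Stage IV: Drug B 2/10 = 20.0%, the standard therapy 1/9 = 11.1% → Drug B
Stage I: Drug B 91/109 = 83.5%, the standard therapy 61/90 = 67.8% → Drug B
Stage II: Drug B 18/32 = 56.2%, the standard therapy 27/52 = 51.9% → Drug B
Overall: Drug B 111/151 = 73.5%, the standard therapy 89/151 = 58.9% → Drug B
Drug B wins overall and in every disease group — no reversal.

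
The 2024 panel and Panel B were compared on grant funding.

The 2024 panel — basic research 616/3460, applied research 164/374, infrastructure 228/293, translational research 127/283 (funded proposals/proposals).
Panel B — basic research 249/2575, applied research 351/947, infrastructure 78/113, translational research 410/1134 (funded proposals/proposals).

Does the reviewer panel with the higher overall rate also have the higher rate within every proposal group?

Yes

Basic research: the 2024 panel 616/3460 = 17.8%, Panel B 249/2575 = 9.7% → the 2024 panel
Applied research: the 2024 panel 164/374 = 43.9%, Panel B 351/947 = 37.1% → the 2024 panel
Infrastructure: the 2024 panel 228/293 = 77.8%, Panel B 78/113 = 69.0% → the 2024 panel
Translational research: the 2024 panel 127/283 = 44.9%, Panel B 410/1134 = 36.2% → the 2024 panel
Overall: the 2024 panel 1135/4410 = 25.7%, Panel B 1088/4769 = 22.8% → the 2024 panel
The 2024 panel wins overall and in every proposal group — no reversal.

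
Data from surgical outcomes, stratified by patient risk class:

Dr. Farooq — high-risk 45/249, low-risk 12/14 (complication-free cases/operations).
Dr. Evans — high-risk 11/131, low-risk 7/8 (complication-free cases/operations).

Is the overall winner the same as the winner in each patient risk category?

High-risk: Dr. Farooq 45/249 = 18.1%, Dr. Evans 11/131 = 8.4% → Dr. Farooq
Low-risk: Dr. Farooq 12/14 = 85.7%, Dr. Evans 7/8 = 87.5% → Dr. Evans
Overall: Dr. Farooq 57/263 = 21.7%, Dr. Evans 18/139 = 12.9% → Dr. Farooq
Neither sweeps: Dr. Farooq wins 1 of 2 groups, Dr. Evans wins 1. Dr. Farooq wins overall but not every group — no Simpson reversal.

No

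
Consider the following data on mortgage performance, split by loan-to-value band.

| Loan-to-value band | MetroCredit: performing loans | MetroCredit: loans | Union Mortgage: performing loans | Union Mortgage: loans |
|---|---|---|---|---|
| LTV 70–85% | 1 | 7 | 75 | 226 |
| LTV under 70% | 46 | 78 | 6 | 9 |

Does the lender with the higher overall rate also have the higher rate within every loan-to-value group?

LTV 70–85%: MetroCredit 1/7 = 14.3%, Union Mortgage 75/226 = 33.2% → Union Mortgage
LTV under 70%: MetroCredit 46/78 = 59.0%, Union Mortgage 6/9 = 66.7% → Union Mortgage
Overall: MetroCredit 47/85 = 55.3%, Union Mortgage 81/235 = 34.5% → MetroCredit
Union Mortgage wins each loan-to-value group but MetroCredit wins overall — the comparison reverses. Union Mortgage's loans skew toward LTV 70–85%, which has a lower base rate.

No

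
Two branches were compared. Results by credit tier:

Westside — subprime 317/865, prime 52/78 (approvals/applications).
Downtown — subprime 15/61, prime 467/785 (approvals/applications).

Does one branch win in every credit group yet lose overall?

Yes

Subprime: Westside 317/865 = 36.6%, Downtown 15/61 = 24.6% → Westside
Prime: Westside 52/78 = 66.7%, Downtown 467/785 = 59.5% → Westside
Overall: Westside 369/943 = 39.1%, Downtown 482/846 = 57.0% → Downtown
Westside wins each credit group but Downtown wins overall — the comparison reverses. Westside's applications skew toward subprime, which has a lower base rate.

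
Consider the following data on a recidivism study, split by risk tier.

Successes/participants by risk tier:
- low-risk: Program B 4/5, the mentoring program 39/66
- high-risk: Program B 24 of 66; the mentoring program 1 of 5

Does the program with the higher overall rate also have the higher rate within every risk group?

No

Low-risk: Program B 4/5 = 80.0%, the mentoring program 39/66 = 59.1% → Program B
High-risk: Program B 24/66 = 36.4%, the mentoring program 1/5 = 20.0% → Program B
Overall: Program B 28/71 = 39.4%, the mentoring program 40/71 = 56.3% → the mentoring program
Program B wins each risk group but the mentoring program wins overall — the comparison reverses. Program B's participants skew toward high-risk, which has a lower base rate.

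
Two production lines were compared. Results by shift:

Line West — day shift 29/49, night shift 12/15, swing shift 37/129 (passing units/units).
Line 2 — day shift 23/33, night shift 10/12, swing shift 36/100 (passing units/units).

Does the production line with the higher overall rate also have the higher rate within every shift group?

Day shift: Line West 29/49 = 59.2%, Line 2 23/33 = 69.7% → Line 2
Night shift: Line West 12/15 = 80.0%, Line 2 10/12 = 83.3% → Line 2
Swing shift: Line West 37/129 = 28.7%, Line 2 36/100 = 36.0% → Line 2
Overall: Line West 78/193 = 40.4%, Line 2 69/145 = 47.6% → Line 2
Line 2 wins overall and in every shift group — no reversal.

Yes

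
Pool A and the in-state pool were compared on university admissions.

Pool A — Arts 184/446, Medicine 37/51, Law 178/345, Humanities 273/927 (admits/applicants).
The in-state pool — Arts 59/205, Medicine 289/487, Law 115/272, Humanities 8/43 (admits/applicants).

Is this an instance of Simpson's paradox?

Arts: Pool A 184/446 = 41.3%, the in-state pool 59/205 = 28.8% → Pool A
Medicine: Pool A 37/51 = 72.5%, the in-state pool 289/487 = 59.3% → Pool A
Law: Pool A 178/345 = 51.6%, the in-state pool 115/272 = 42.3% → Pool A
Humanities: Pool A 273/927 = 29.4%, the in-state pool 8/43 = 18.6% → Pool A
Overall: Pool A 672/1769 = 38.0%, the in-state pool 471/1007 = 46.8% → the in-state pool
Pool A wins each department group but the in-state pool wins overall — the comparison reverses. Pool A's applicants skew toward Humanities, which has a lower base rate.

Yes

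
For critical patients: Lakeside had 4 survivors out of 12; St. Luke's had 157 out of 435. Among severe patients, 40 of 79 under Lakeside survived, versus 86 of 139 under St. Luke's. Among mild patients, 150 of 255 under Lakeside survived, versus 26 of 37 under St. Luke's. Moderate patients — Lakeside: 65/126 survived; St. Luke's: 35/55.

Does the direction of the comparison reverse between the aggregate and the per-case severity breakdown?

Yes

Critical: Lakeside 4/12 = 33.3%, St. Luke's 157/435 = 36.1% → St. Luke's
Severe: Lakeside 40/79 = 50.6%, St. Luke's 86/139 = 61.9% → St. Luke's
Mild: Lakeside 150/255 = 58.8%, St. Luke's 26/37 = 70.3% → St. Luke's
Moderate: Lakeside 65/126 = 51.6%, St. Luke's 35/55 = 63.6% → St. Luke's
Overall: Lakeside 259/472 = 54.9%, St. Luke's 304/666 = 45.6% → Lakeside
St. Luke's wins each case group but Lakeside wins overall — the comparison reverses. St. Luke's's patients skew toward critical, which has a lower base rate.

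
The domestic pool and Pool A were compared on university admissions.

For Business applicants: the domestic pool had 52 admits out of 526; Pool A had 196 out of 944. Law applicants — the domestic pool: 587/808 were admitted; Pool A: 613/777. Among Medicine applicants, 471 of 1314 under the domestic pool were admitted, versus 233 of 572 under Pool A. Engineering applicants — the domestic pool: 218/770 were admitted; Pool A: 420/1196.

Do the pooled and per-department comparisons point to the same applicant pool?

Yes

Business: the domestic pool 52/526 = 9.9%, Pool A 196/944 = 20.8% → Pool A
Law: the domestic pool 587/808 = 72.6%, Pool A 613/777 = 78.9% → Pool A
Medicine: the domestic pool 471/1314 = 35.8%, Pool A 233/572 = 40.7% → Pool A
Engineering: the domestic pool 218/770 = 28.3%, Pool A 420/1196 = 35.1% → Pool A
Overall: the domestic pool 1328/3418 = 38.9%, Pool A 1462/3489 = 41.9% → Pool A
Pool A wins overall and in every department group — no reversal.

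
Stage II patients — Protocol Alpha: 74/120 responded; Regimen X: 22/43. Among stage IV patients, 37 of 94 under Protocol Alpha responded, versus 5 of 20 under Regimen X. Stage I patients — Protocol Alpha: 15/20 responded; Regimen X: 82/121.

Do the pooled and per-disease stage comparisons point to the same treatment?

No

Stage II: Protocol Alpha 74/120 = 61.7%, Regimen X 22/43 = 51.2% → Protocol Alpha
Stage IV: Protocol Alpha 37/94 = 39.4%, Regimen X 5/20 = 25.0% → Protocol Alpha
Stage I: Protocol Alpha 15/20 = 75.0%, Regimen X 82/121 = 67.8% → Protocol Alpha
Overall: Protocol Alpha 126/234 = 53.8%, Regimen X 109/184 = 59.2% → Regimen X
Protocol Alpha wins each disease group but Regimen X wins overall — the comparison reverses. Protocol Alpha's patients skew toward stage IV, which has a lower base rate.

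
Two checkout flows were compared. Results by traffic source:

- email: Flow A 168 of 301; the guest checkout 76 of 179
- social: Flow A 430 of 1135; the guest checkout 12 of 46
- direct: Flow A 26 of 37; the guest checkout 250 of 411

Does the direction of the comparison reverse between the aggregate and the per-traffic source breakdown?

Yes

Email: Flow A 168/301 = 55.8%, the guest checkout 76/179 = 42.5% → Flow A
Social: Flow A 430/1135 = 37.9%, the guest checkout 12/46 = 26.1% → Flow A
Direct: Flow A 26/37 = 70.3%, the guest checkout 250/411 = 60.8% → Flow A
Overall: Flow A 624/1473 = 42.4%, the guest checkout 338/636 = 53.1% → the guest checkout
Flow A wins each traffic group but the guest checkout wins overall — the comparison reverses. Flow A's sessions skew toward social, which has a lower base rate.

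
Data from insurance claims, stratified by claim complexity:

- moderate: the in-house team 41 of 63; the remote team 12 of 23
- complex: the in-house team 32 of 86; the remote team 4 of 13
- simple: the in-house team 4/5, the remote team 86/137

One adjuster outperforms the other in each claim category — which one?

Moderate: the in-house team 41/63 = 65.1%, the remote team 12/23 = 52.2% → the in-house team
Complex: the in-house team 32/86 = 37.2%, the remote team 4/13 = 30.8% → the in-house team
Simple: the in-house team 4/5 = 80.0%, the remote team 86/137 = 62.8% → the in-house team
The in-house team has the higher rate in all 3 groups.

the in-house team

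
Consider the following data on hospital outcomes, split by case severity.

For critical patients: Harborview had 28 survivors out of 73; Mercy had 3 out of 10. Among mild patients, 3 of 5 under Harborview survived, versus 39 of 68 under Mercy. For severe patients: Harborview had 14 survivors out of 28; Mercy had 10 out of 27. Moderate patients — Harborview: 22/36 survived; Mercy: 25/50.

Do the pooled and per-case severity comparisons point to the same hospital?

Critical: Harborview 28/73 = 38.4%, Mercy 3/10 = 30.0% → Harborview
Mild: Harborview 3/5 = 60.0%, Mercy 39/68 = 57.4% → Harborview
Severe: Harborview 14/28 = 50.0%, Mercy 10/27 = 37.0% → Harborview
Moderate: Harborview 22/36 = 61.1%, Mercy 25/50 = 50.0% → Harborview
Overall: Harborview 67/142 = 47.2%, Mercy 77/155 = 49.7% → Mercy
Harborview wins each case group but Mercy wins overall — the comparison reverses. Harborview's patients skew toward critical, which has a lower base rate.

No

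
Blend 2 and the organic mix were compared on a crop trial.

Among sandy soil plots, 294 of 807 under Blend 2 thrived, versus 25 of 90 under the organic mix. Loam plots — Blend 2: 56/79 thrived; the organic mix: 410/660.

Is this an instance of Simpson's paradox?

Sandy soil: Blend 2 294/807 = 36.4%, the organic mix 25/90 = 27.8% → Blend 2
Loam: Blend 2 56/79 = 70.9%, the organic mix 410/660 = 62.1% → Blend 2
Overall: Blend 2 350/886 = 39.5%, the organic mix 435/750 = 58.0% → the organic mix
Blend 2 wins each soil group but the organic mix wins overall — the comparison reverses. Blend 2's plots skew toward sandy soil, which has a lower base rate.

Yes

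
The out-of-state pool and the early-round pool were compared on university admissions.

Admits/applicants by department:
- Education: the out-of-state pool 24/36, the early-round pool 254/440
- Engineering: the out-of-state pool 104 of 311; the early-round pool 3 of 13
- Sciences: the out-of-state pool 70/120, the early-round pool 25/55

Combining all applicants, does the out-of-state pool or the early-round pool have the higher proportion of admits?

Education: the out-of-state pool 24/36 = 66.7%, the early-round pool 254/440 = 57.7% → the out-of-state pool
Engineering: the out-of-state pool 104/311 = 33.4%, the early-round pool 3/13 = 23.1% → the out-of-state pool
Sciences: the out-of-state pool 70/120 = 58.3%, the early-round pool 25/55 = 45.5% → the out-of-state pool
Overall: the out-of-state pool 198/467 = 42.4%, the early-round pool 282/508 = 55.5% → the early-round pool
(The out-of-state pool wins every department group but the early-round pool wins overall — the out-of-state pool's applicants skew toward the low-rate Engineering group.)

the early-round pool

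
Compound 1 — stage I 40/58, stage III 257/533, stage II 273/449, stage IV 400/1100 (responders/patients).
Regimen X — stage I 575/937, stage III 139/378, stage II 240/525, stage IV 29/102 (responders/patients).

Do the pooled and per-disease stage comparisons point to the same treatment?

Stage I: Compound 1 40/58 = 69.0%, Regimen X 575/937 = 61.4% → Compound 1
Stage III: Compound 1 257/533 = 48.2%, Regimen X 139/378 = 36.8% → Compound 1
Stage II: Compound 1 273/449 = 60.8%, Regimen X 240/525 = 45.7% → Compound 1
Stage IV: Compound 1 400/1100 = 36.4%, Regimen X 29/102 = 28.4% → Compound 1
Overall: Compound 1 970/2140 = 45.3%, Regimen X 983/1942 = 50.6% → Regimen X
Compound 1 wins each disease group but Regimen X wins overall — the comparison reverses. Compound 1's patients skew toward stage IV, which has a lower base rate.

No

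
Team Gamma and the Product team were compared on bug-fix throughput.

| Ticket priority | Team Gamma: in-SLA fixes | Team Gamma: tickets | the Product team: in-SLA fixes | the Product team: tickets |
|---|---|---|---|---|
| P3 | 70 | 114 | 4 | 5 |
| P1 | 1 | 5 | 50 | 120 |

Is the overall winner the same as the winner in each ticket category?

No

P3: Team Gamma 70/114 = 61.4%, the Product team 4/5 = 80.0% → the Product team
P1: Team Gamma 1/5 = 20.0%, the Product team 50/120 = 41.7% → the Product team
Overall: Team Gamma 71/119 = 59.7%, the Product team 54/125 = 43.2% → Team Gamma
The Product team wins each ticket group but Team Gamma wins overall — the comparison reverses. The Product team's tickets skew toward P1, which has a lower base rate.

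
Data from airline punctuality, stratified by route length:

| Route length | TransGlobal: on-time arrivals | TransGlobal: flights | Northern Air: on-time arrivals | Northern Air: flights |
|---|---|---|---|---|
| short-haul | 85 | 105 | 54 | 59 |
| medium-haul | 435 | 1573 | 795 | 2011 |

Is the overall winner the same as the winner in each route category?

Yes

Short-haul: TransGlobal 85/105 = 81.0%, Northern Air 54/59 = 91.5% → Northern Air
Medium-haul: TransGlobal 435/1573 = 27.7%, Northern Air 795/2011 = 39.5% → Northern Air
Overall: TransGlobal 520/1678 = 31.0%, Northern Air 849/2070 = 41.0% → Northern Air
Northern Air wins overall and in every route group — no reversal.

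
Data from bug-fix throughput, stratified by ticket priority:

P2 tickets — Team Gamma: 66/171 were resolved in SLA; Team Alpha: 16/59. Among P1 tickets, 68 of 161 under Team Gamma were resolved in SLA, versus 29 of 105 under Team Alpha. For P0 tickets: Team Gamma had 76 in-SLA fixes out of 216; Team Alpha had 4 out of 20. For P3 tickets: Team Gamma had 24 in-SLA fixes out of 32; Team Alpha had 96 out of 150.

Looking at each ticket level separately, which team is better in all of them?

Team Gamma

P2: Team Gamma 66/171 = 38.6%, Team Alpha 16/59 = 27.1% → Team Gamma
P1: Team Gamma 68/161 = 42.2%, Team Alpha 29/105 = 27.6% → Team Gamma
P0: Team Gamma 76/216 = 35.2%, Team Alpha 4/20 = 20.0% → Team Gamma
P3: Team Gamma 24/32 = 75.0%, Team Alpha 96/150 = 64.0% → Team Gamma
Team Gamma has the higher rate in all 4 groups.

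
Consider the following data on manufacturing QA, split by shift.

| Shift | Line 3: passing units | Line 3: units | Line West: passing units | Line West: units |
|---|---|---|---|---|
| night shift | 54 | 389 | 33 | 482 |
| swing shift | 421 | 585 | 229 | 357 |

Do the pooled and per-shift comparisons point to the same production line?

Night shift: Line 3 54/389 = 13.9%, Line West 33/482 = 6.8% → Line 3
Swing shift: Line 3 421/585 = 72.0%, Line West 229/357 = 64.1% → Line 3
Overall: Line 3 475/974 = 48.8%, Line West 262/839 = 31.2% → Line 3
Line 3 wins overall and in every shift group — no reversal.

Yes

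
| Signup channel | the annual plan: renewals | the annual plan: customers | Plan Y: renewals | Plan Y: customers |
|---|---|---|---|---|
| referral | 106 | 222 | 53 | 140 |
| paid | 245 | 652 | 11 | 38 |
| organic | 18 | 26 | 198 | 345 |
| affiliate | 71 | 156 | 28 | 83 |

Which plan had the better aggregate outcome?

Referral: the annual plan 106/222 = 47.7%, Plan Y 53/140 = 37.9% → the annual plan
Paid: the annual plan 245/652 = 37.6%, Plan Y 11/38 = 28.9% → the annual plan
Organic: the annual plan 18/26 = 69.2%, Plan Y 198/345 = 57.4% → the annual plan
Affiliate: the annual plan 71/156 = 45.5%, Plan Y 28/83 = 33.7% → the annual plan
Overall: the annual plan 440/1056 = 41.7%, Plan Y 290/606 = 47.9% → Plan Y
(The annual plan wins every signup group but Plan Y wins overall — the annual plan's customers skew toward the low-rate paid group.)

Plan Y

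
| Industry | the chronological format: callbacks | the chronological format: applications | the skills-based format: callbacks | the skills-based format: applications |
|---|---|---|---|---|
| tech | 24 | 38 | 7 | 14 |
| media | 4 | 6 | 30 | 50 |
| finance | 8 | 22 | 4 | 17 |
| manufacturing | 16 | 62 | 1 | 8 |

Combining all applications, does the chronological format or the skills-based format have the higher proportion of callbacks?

the skills-based format

Tech: the chronological format 24/38 = 63.2%, the skills-based format 7/14 = 50.0% → the chronological format
Media: the chronological format 4/6 = 66.7%, the skills-based format 30/50 = 60.0% → the chronological format
Finance: the chronological format 8/22 = 36.4%, the skills-based format 4/17 = 23.5% → the chronological format
Manufacturing: the chronological format 16/62 = 25.8%, the skills-based format 1/8 = 12.5% → the chronological format
Overall: the chronological format 52/128 = 40.6%, the skills-based format 42/89 = 47.2% → the skills-based format
(The chronological format wins every industry group but the skills-based format wins overall — the chronological format's applications skew toward the low-rate manufacturing group.)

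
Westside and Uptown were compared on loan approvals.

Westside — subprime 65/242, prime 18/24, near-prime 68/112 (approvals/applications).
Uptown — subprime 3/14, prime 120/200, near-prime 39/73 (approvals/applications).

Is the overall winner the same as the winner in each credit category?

No

Subprime: Westside 65/242 = 26.9%, Uptown 3/14 = 21.4% → Westside
Prime: Westside 18/24 = 75.0%, Uptown 120/200 = 60.0% → Westside
Near-prime: Westside 68/112 = 60.7%, Uptown 39/73 = 53.4% → Westside
Overall: Westside 151/378 = 39.9%, Uptown 162/287 = 56.4% → Uptown
Westside wins each credit group but Uptown wins overall — the comparison reverses. Westside's applications skew toward subprime, which has a lower base rate.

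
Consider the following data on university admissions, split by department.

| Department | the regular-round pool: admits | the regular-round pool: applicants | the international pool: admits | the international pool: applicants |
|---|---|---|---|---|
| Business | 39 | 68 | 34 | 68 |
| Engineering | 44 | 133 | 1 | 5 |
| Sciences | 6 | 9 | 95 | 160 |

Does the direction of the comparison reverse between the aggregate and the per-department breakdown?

Yes

Business: the regular-round pool 39/68 = 57.4%, the international pool 34/68 = 50.0% → the regular-round pool
Engineering: the regular-round pool 44/133 = 33.1%, the international pool 1/5 = 20.0% → the regular-round pool
Sciences: the regular-round pool 6/9 = 66.7%, the international pool 95/160 = 59.4% → the regular-round pool
Overall: the regular-round pool 89/210 = 42.4%, the international pool 130/233 = 55.8% → the international pool
The regular-round pool wins each department group but the international pool wins overall — the comparison reverses. The regular-round pool's applicants skew toward Engineering, which has a lower base rate.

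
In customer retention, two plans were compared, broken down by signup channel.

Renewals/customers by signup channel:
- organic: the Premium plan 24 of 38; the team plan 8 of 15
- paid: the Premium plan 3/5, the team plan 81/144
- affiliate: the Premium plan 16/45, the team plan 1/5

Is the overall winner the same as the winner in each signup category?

No

Organic: the Premium plan 24/38 = 63.2%, the team plan 8/15 = 53.3% → the Premium plan
Paid: the Premium plan 3/5 = 60.0%, the team plan 81/144 = 56.2% → the Premium plan
Affiliate: the Premium plan 16/45 = 35.6%, the team plan 1/5 = 20.0% → the Premium plan
Overall: the Premium plan 43/88 = 48.9%, the team plan 90/164 = 54.9% → the team plan
The Premium plan wins each signup group but the team plan wins overall — the comparison reverses. The Premium plan's customers skew toward affiliate, which has a lower base rate.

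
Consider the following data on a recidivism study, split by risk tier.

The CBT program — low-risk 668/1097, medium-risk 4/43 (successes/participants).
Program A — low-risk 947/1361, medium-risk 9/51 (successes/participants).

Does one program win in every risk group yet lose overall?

Low-risk: the CBT program 668/1097 = 60.9%, Program A 947/1361 = 69.6% → Program A
Medium-risk: the CBT program 4/43 = 9.3%, Program A 9/51 = 17.6% → Program A
Overall: the CBT program 672/1140 = 58.9%, Program A 956/1412 = 67.7% → Program A
Program A wins overall and in every risk group — no reversal.

No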